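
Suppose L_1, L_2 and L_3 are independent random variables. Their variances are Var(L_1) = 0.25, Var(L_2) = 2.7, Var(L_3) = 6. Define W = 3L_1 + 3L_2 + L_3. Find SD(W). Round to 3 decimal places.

5.705

By independence, Var(W) = (3)²Var(L_1) + (3)²Var(L_2) + (1)²Var(L_3)
= (3)²·0.25 + (3)²·2.7 + (1)²·6 = 32.55
SD(W) = √32.55 ≈ 5.705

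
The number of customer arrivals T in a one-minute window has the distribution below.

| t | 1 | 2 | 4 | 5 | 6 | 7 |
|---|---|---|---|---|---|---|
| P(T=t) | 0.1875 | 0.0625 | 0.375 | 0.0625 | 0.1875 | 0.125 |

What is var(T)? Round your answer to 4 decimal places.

E[T] = (1)(0.1875) + (2)(0.0625) + (4)(0.375) + (5)(0.0625) + (6)(0.1875) + (7)(0.125) = 4.125
E[T²] = (1)²(0.1875) + (2)²(0.0625) + (4)²(0.375) + (5)²(0.0625) + (6)²(0.1875) + (7)²(0.125) = 20.875
var(T) = E[T²] − (E[T])² = 20.875 − (4.125)² = 3.859375

3.8594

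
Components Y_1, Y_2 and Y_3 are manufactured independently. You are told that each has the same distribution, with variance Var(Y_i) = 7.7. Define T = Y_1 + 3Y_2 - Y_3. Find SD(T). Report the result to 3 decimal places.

By independence, Var(T) = (1)²Var(Y_1) + (3)²Var(Y_2) + (-1)²Var(Y_3)
= (1)²·7.7 + (3)²·7.7 + (-1)²·7.7 = 84.7
SD(T) = √84.7 ≈ 9.203

9.203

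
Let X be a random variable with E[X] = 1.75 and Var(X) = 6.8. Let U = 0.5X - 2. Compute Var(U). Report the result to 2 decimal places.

Var(0.5X - 2) = (0.5)²·Var(X) = 0.25·6.8 = 1.7

1.70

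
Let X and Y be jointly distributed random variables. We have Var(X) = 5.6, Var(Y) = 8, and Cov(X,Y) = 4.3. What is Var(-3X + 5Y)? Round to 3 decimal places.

121.400

Var(-3X + 5Y) = (-3)²·Var(X) + (5)²·Var(Y) + 2·(-3)·(5)·Cov(X,Y)
= 9·5.6 + 25·8 + -30·4.3 = 121.4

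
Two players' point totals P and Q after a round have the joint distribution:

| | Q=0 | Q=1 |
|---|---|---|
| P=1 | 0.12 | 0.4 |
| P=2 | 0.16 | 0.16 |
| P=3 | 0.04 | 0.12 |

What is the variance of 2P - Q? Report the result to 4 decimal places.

E[P] = 1.64,  E[Q] = 0.68,  E[PQ] = 1.08
Var(P) = 3.24 − (1.64)² = 0.5504;  Var(Q) = 0.68 − (0.68)² = 0.2176
Cov(P,Q) = 1.08 − (1.64)(0.68) = -0.0352
Var(2P - Q) = (2)²·0.5504 + (-1)²·0.2176 + 2·(2)·(-1)·-0.0352 = 2.56

2.5600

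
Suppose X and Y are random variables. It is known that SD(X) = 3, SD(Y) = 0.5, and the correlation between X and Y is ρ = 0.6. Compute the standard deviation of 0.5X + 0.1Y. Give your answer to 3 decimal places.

1.531

Var(X) = (3)² = 9;  Var(Y) = (0.5)² = 0.25
cov(X,Y) = ρ·SD(X)·SD(Y) = 0.6·3·0.5 = 0.9
Var(0.5X + 0.1Y) = (0.5)²·Var(X) + (0.1)²·Var(Y) + 2·(0.5)·(0.1)·cov(X,Y)
= 0.25·9 + 0.01·0.25 + 0.1·0.9 = 2.3425
SD(0.5X + 0.1Y) = √2.3425 ≈ 1.531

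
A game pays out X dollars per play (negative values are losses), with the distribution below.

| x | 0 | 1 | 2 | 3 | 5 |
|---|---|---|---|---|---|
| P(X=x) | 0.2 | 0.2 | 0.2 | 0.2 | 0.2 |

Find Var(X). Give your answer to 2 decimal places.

2.96

E[X] = (0)(0.2) + (1)(0.2) + (2)(0.2) + (3)(0.2) + (5)(0.2) = 2.2
E[X²] = (0)²(0.2) + (1)²(0.2) + (2)²(0.2) + (3)²(0.2) + (5)²(0.2) = 7.8
Var(X) = E[X²] − (E[X])² = 7.8 − (2.2)² = 2.96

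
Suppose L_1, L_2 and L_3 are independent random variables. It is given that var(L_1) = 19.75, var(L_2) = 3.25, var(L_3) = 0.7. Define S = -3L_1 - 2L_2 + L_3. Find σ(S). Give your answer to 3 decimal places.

By independence, var(S) = (-3)²var(L_1) + (-2)²var(L_2) + (1)²var(L_3)
= (-3)²·19.75 + (-2)²·3.25 + (1)²·0.7 = 191.45
σ(S) = √191.45 ≈ 13.837

13.837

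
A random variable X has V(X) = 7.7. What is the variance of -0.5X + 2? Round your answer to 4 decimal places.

V(-0.5X + 2) = (-0.5)²·V(X) = 0.25·7.7 = 1.925

1.9250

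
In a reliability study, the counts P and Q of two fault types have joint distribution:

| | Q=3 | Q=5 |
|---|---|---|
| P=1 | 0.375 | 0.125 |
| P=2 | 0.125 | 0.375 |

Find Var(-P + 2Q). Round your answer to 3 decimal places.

3.250

E[P] = 1.5,  E[Q] = 4,  E[PQ] = 6.25
Var(P) = 2.5 − (1.5)² = 0.25;  Var(Q) = 17 − (4)² = 1
cov(P,Q) = 6.25 − (1.5)(4) = 0.25
Var(-P + 2Q) = (-1)²·0.25 + (2)²·1 + 2·(-1)·(2)·0.25 = 3.25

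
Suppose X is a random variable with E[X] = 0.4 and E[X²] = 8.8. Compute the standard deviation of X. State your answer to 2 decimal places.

var(X) = 8.8 − (0.4)² = 8.64
σ(X) = √8.64 ≈ 2.94

2.94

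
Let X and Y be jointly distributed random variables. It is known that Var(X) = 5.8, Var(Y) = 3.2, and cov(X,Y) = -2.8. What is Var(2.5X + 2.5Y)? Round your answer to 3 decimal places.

21.250

Var(2.5X + 2.5Y) = (2.5)²·Var(X) + (2.5)²·Var(Y) + 2·(2.5)·(2.5)·cov(X,Y)
= 6.25·5.8 + 6.25·3.2 + 12.5·-2.8 = 21.25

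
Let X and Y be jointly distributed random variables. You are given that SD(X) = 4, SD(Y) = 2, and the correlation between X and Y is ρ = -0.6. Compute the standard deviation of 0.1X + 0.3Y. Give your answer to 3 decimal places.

Var(X) = (4)² = 16;  Var(Y) = (2)² = 4
cov(X,Y) = ρ·SD(X)·SD(Y) = -0.6·4·2 = -4.8
Var(0.1X + 0.3Y) = (0.1)²·Var(X) + (0.3)²·Var(Y) + 2·(0.1)·(0.3)·cov(X,Y)
= 0.01·16 + 0.09·4 + 0.06·-4.8 = 0.232
SD(0.1X + 0.3Y) = √0.232 ≈ 0.482

0.482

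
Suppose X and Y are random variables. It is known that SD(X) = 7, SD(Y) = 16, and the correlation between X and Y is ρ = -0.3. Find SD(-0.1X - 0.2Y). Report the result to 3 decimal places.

Var(X) = (7)² = 49;  Var(Y) = (16)² = 256
Cov(X,Y) = ρ·SD(X)·SD(Y) = -0.3·7·16 = -33.6
Var(-0.1X - 0.2Y) = (-0.1)²·Var(X) + (-0.2)²·Var(Y) + 2·(-0.1)·(-0.2)·Cov(X,Y)
= 0.01·49 + 0.04·256 + 0.04·-33.6 = 9.386
SD(-0.1X - 0.2Y) = √9.386 ≈ 3.064

3.064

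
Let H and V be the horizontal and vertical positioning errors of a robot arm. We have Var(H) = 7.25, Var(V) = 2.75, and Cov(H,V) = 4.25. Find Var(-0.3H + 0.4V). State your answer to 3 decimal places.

Var(-0.3H + 0.4V) = (-0.3)²·Var(H) + (0.4)²·Var(V) + 2·(-0.3)·(0.4)·Cov(H,V)
= 0.09·7.25 + 0.16·2.75 + -0.24·4.25 = 0.0725

0.073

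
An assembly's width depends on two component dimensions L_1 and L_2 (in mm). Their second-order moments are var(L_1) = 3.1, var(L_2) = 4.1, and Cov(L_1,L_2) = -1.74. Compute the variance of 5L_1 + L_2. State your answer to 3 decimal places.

64.200

var(5L_1 + L_2) = (5)²·var(L_1) + (1)²·var(L_2) + 2·(5)·(1)·Cov(L_1,L_2)
= 25·3.1 + 1·4.1 + 10·-1.74 = 64.2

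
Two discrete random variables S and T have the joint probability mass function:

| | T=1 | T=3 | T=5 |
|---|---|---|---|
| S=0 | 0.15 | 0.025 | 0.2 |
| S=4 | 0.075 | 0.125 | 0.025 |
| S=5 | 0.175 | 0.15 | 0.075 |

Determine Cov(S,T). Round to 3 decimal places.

E[S] = 2.9,  E[T] = 2.8
E[ST] = 7.3
Cov(S,T) = E[ST] − E[S]E[T] = 7.3 − (2.9)(2.8) = -0.82

-0.820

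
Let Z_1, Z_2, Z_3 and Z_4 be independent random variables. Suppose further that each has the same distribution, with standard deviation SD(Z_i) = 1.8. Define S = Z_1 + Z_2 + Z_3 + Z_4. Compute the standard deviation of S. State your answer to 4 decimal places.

Var(Z_i) = (1.8)² = 3.24
By independence, Var(S) = (1)²Var(Z_1) + (1)²Var(Z_2) + (1)²Var(Z_3) + (1)²Var(Z_4)
= (1)²·3.24 + (1)²·3.24 + (1)²·3.24 + (1)²·3.24 = 12.96
SD(S) = √12.96 ≈ 3.6000

3.6000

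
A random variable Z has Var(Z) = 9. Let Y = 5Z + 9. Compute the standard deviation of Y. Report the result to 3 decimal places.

15.000

Var(5Z + 9) = (5)²·9 = 225
sd(Y) = √225 ≈ 15.000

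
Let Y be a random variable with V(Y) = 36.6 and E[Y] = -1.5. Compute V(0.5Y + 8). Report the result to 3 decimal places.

V(0.5Y + 8) = (0.5)²·V(Y) = 0.25·36.6 = 9.15

9.150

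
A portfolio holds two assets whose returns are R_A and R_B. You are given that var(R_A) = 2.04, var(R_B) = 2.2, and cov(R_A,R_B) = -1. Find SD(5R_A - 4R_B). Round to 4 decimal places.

var(5R_A - 4R_B) = (5)²·var(R_A) + (-4)²·var(R_B) + 2·(5)·(-4)·cov(R_A,R_B)
= 25·2.04 + 16·2.2 + -40·-1 = 126.2
SD(5R_A - 4R_B) = √126.2 ≈ 11.2339

11.2339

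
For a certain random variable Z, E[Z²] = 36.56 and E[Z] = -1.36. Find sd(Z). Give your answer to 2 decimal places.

Var(Z) = 36.56 − (-1.36)² = 34.7104
sd(Z) = √34.7104 ≈ 5.89

5.89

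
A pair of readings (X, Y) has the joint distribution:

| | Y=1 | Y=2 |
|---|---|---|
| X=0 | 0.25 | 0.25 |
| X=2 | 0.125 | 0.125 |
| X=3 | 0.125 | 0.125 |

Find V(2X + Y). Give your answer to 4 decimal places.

7.0000

E[X] = 1.25,  E[Y] = 1.5,  E[XY] = 1.875
V(X) = 3.25 − (1.25)² = 1.6875;  V(Y) = 2.5 − (1.5)² = 0.25
Cov(X,Y) = 1.875 − (1.25)(1.5) = 0
V(2X + Y) = (2)²·1.6875 + (1)²·0.25 + 2·(2)·(1)·0 = 7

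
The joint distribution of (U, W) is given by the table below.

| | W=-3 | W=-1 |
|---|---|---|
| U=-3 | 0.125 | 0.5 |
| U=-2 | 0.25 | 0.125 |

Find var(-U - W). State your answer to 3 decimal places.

E[U] = -2.625,  E[W] = -1.75,  E[UW] = 4.375
var(U) = 7.125 − (-2.625)² = 0.234375;  var(W) = 4 − (-1.75)² = 0.9375
Cov(U,W) = 4.375 − (-2.625)(-1.75) = -0.21875
var(-U - W) = (-1)²·0.234375 + (-1)²·0.9375 + 2·(-1)·(-1)·-0.21875 = 0.734375

0.734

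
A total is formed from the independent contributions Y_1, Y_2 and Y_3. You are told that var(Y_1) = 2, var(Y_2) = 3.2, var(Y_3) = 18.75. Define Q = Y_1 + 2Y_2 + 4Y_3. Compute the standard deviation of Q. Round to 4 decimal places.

By independence, var(Q) = (1)²var(Y_1) + (2)²var(Y_2) + (4)²var(Y_3)
= (1)²·2 + (2)²·3.2 + (4)²·18.75 = 314.8
sd(Q) = √314.8 ≈ 17.7426

17.7426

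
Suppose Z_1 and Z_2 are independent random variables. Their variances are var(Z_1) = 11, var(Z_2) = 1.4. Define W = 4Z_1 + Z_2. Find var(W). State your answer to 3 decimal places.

By independence, var(W) = (4)²var(Z_1) + (1)²var(Z_2)
= (4)²·11 + (1)²·1.4 = 177.4

177.400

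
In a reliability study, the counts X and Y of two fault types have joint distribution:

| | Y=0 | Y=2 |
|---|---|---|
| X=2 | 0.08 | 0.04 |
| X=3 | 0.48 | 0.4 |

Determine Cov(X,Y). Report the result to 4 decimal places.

0.0256

E[X] = 2.88,  E[Y] = 0.88
E[XY] = 2.56
Cov(X,Y) = E[XY] − E[X]E[Y] = 2.56 − (2.88)(0.88) = 0.0256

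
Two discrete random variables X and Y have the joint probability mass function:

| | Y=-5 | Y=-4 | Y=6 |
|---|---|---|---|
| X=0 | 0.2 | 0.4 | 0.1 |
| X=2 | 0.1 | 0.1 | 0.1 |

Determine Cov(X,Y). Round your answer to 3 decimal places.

E[X] = 0.6,  E[Y] = -2.3
E[XY] = -0.6
Cov(X,Y) = E[XY] − E[X]E[Y] = -0.6 − (0.6)(-2.3) = 0.78

0.780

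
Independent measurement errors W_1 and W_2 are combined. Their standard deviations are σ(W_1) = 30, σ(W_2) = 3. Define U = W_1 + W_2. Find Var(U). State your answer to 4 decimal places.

909.0000

Var(W_1) = 900, Var(W_2) = 9
By independence, Var(U) = (1)²Var(W_1) + (1)²Var(W_2)
= (1)²·900 + (1)²·9 = 909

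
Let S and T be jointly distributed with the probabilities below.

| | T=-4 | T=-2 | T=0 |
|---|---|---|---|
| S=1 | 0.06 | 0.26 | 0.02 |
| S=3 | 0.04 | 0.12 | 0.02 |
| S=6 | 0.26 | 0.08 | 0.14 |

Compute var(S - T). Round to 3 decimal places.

E[S] = 3.76,  E[T] = -2.36,  E[ST] = -9.16
var(S) = 19.24 − (3.76)² = 5.1024;  var(T) = 7.6 − (-2.36)² = 2.0304
cov(S,T) = -9.16 − (3.76)(-2.36) = -0.2864
var(S - T) = (1)²·5.1024 + (-1)²·2.0304 + 2·(1)·(-1)·-0.2864 = 7.7056

7.706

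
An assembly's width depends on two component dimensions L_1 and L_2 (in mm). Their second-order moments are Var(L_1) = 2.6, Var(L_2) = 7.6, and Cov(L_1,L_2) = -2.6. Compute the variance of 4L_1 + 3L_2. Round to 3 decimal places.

Var(4L_1 + 3L_2) = (4)²·Var(L_1) + (3)²·Var(L_2) + 2·(4)·(3)·Cov(L_1,L_2)
= 16·2.6 + 9·7.6 + 24·-2.6 = 47.6

47.600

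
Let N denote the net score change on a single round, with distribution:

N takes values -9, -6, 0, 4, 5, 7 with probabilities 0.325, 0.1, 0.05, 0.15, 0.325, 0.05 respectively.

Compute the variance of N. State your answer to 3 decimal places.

E[N] = (-9)(0.325) + (-6)(0.1) + (0)(0.05) + (4)(0.15) + (5)(0.325) + (7)(0.05) = -0.95
E[N²] = (-9)²(0.325) + (-6)²(0.1) + (0)²(0.05) + (4)²(0.15) + (5)²(0.325) + (7)²(0.05) = 42.9
Var(N) = E[N²] − (E[N])² = 42.9 − (-0.95)² = 41.9975

41.998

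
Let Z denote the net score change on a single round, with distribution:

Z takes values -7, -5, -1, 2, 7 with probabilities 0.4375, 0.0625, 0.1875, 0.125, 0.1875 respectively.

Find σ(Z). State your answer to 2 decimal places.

5.37

E[Z] = (-7)(0.4375) + (-5)(0.0625) + (-1)(0.1875) + (2)(0.125) + (7)(0.1875) = -2
E[Z²] = (-7)²(0.4375) + (-5)²(0.0625) + (-1)²(0.1875) + (2)²(0.125) + (7)²(0.1875) = 32.875
var(Z) = E[Z²] − (E[Z])² = 32.875 − (-2)² = 28.875
σ(Z) = √28.875 ≈ 5.37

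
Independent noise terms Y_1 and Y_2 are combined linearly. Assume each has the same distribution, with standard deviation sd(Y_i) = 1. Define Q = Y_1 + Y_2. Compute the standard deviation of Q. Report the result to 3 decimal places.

1.414

Var(Y_i) = (1)² = 1
By independence, Var(Q) = (1)²Var(Y_1) + (1)²Var(Y_2)
= (1)²·1 + (1)²·1 = 2
sd(Q) = √2 ≈ 1.414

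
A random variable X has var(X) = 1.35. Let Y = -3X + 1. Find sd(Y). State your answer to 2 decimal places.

var(-3X + 1) = (-3)²·1.35 = 12.15
sd(Y) = √12.15 ≈ 3.49

3.49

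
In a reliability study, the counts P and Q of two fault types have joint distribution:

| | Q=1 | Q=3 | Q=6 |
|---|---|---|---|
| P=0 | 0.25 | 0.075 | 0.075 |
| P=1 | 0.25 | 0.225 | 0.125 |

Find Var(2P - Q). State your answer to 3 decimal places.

E[P] = 0.6,  E[Q] = 2.6,  E[PQ] = 1.675
Var(P) = 0.6 − (0.6)² = 0.24;  Var(Q) = 10.4 − (2.6)² = 3.64
cov(P,Q) = 1.675 − (0.6)(2.6) = 0.115
Var(2P - Q) = (2)²·0.24 + (-1)²·3.64 + 2·(2)·(-1)·0.115 = 4.14

4.140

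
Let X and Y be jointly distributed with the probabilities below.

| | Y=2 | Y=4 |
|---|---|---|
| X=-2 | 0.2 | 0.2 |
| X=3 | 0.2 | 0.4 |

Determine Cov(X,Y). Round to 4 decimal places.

E[X] = 1,  E[Y] = 3.2
E[XY] = 3.6
Cov(X,Y) = E[XY] − E[X]E[Y] = 3.6 − (1)(3.2) = 0.4

0.4000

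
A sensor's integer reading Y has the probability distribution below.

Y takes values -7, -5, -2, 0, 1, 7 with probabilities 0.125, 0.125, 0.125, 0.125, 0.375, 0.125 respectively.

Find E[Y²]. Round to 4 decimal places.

E[Y²] = (-7)²(0.125) + (-5)²(0.125) + (-2)²(0.125) + (0)²(0.125) + (1)²(0.375) + (7)²(0.125) = 16.25

16.2500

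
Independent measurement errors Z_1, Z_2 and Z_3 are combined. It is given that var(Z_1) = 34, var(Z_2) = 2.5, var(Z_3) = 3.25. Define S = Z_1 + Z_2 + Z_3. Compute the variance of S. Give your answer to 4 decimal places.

By independence, var(S) = (1)²var(Z_1) + (1)²var(Z_2) + (1)²var(Z_3)
= (1)²·34 + (1)²·2.5 + (1)²·3.25 = 39.75

39.7500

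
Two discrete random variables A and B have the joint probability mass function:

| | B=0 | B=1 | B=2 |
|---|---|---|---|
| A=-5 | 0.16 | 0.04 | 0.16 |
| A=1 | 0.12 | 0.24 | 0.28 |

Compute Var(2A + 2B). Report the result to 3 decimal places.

E[A] = -1.16,  E[B] = 1.16,  E[AB] = -1
Var(A) = 9.64 − (-1.16)² = 8.2944;  Var(B) = 2.04 − (1.16)² = 0.6944
cov(A,B) = -1 − (-1.16)(1.16) = 0.3456
Var(2A + 2B) = (2)²·8.2944 + (2)²·0.6944 + 2·(2)·(2)·0.3456 = 38.72

38.720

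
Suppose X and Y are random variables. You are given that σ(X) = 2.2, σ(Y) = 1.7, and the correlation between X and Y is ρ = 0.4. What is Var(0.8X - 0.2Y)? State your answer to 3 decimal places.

Var(X) = (2.2)² = 4.84;  Var(Y) = (1.7)² = 2.89
Cov(X,Y) = ρ·σ(X)·σ(Y) = 0.4·2.2·1.7 = 1.496
Var(0.8X - 0.2Y) = (0.8)²·Var(X) + (-0.2)²·Var(Y) + 2·(0.8)·(-0.2)·Cov(X,Y)
= 0.64·4.84 + 0.04·2.89 + -0.32·1.496 = 2.73448

2.734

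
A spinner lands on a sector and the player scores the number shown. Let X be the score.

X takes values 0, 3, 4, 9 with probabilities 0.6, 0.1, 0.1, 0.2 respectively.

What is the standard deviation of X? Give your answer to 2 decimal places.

3.53

E[X] = (0)(0.6) + (3)(0.1) + (4)(0.1) + (9)(0.2) = 2.5
E[X²] = (0)²(0.6) + (3)²(0.1) + (4)²(0.1) + (9)²(0.2) = 18.7
Var(X) = E[X²] − (E[X])² = 18.7 − (2.5)² = 12.45
sd(X) = √12.45 ≈ 3.53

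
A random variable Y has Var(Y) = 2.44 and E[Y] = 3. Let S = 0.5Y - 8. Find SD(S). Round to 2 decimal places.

0.78

Var(0.5Y - 8) = (0.5)²·2.44 = 0.61
SD(S) = √0.61 ≈ 0.78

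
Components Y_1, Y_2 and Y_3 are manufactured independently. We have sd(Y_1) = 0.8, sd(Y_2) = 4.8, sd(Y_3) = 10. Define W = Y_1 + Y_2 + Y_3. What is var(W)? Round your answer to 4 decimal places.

123.6800

var(Y_1) = 0.64, var(Y_2) = 23.04, var(Y_3) = 100
By independence, var(W) = (1)²var(Y_1) + (1)²var(Y_2) + (1)²var(Y_3)
= (1)²·0.64 + (1)²·23.04 + (1)²·100 = 123.68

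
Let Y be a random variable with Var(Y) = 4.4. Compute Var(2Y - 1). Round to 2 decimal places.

17.60

Var(2Y - 1) = (2)²·Var(Y) = 4·4.4 = 17.6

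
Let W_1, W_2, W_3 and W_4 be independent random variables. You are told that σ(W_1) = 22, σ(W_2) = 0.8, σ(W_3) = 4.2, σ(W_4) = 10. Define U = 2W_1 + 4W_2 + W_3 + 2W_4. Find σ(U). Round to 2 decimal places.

Var(W_1) = 484, Var(W_2) = 0.64, Var(W_3) = 17.64, Var(W_4) = 100
By independence, Var(U) = (2)²Var(W_1) + (4)²Var(W_2) + (1)²Var(W_3) + (2)²Var(W_4)
= (2)²·484 + (4)²·0.64 + (1)²·17.64 + (2)²·100 = 2363.88
σ(U) = √2363.88 ≈ 48.62

48.62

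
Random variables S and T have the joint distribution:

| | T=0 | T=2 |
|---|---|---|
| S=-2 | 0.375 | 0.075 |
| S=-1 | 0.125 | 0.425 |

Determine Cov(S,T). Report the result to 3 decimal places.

E[S] = -1.45,  E[T] = 1
E[ST] = -1.15
Cov(S,T) = E[ST] − E[S]E[T] = -1.15 − (-1.45)(1) = 0.3

0.300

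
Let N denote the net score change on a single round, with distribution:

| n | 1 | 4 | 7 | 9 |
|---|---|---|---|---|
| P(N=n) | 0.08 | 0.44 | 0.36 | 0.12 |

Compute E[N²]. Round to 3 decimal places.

34.480

E[N²] = (1)²(0.08) + (4)²(0.44) + (7)²(0.36) + (9)²(0.12) = 34.48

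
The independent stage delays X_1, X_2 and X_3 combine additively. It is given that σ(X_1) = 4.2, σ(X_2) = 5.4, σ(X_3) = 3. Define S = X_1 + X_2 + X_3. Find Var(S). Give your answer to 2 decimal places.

Var(X_1) = 17.64, Var(X_2) = 29.16, Var(X_3) = 9
By independence, Var(S) = (1)²Var(X_1) + (1)²Var(X_2) + (1)²Var(X_3)
= (1)²·17.64 + (1)²·29.16 + (1)²·9 = 55.8

55.80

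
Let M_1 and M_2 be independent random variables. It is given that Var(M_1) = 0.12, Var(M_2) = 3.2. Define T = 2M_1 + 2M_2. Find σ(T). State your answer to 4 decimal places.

By independence, Var(T) = (2)²Var(M_1) + (2)²Var(M_2)
= (2)²·0.12 + (2)²·3.2 = 13.28
σ(T) = √13.28 ≈ 3.6442

3.6442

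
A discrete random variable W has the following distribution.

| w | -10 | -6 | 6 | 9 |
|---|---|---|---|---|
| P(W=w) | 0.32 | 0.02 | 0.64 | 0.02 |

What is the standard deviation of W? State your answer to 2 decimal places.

E[W] = (-10)(0.32) + (-6)(0.02) + (6)(0.64) + (9)(0.02) = 0.7
E[W²] = (-10)²(0.32) + (-6)²(0.02) + (6)²(0.64) + (9)²(0.02) = 57.38
var(W) = E[W²] − (E[W])² = 57.38 − (0.7)² = 56.89
sd(W) = √56.89 ≈ 7.54

7.54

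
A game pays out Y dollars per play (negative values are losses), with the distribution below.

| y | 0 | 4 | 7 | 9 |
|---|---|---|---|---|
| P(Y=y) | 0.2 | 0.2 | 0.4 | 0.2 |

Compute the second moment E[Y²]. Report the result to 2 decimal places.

E[Y²] = (0)²(0.2) + (4)²(0.2) + (7)²(0.4) + (9)²(0.2) = 39

39.00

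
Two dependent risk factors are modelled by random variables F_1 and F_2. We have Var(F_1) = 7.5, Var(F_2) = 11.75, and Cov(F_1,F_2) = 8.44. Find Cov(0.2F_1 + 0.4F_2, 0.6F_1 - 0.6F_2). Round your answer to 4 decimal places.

-0.9072

Cov(0.2F_1 + 0.4F_2, 0.6F_1 - 0.6F_2) = (0.2)(0.6)Var(F_1) + (0.4)(-0.6)Var(F_2) + [(0.2)(-0.6) + (0.4)(0.6)]Cov(F_1,F_2)
= 0.12·7.5 + -0.24·11.75 + 0.12·8.44 = -0.9072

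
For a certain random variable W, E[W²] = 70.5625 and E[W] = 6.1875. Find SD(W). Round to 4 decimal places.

var(W) = 70.5625 − (6.1875)² = 32.27734375
SD(W) = √32.27734375 ≈ 5.6813

5.6813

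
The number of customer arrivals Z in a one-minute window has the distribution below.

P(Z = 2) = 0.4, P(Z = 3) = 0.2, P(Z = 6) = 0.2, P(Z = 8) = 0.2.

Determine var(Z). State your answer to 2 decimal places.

E[Z] = (2)(0.4) + (3)(0.2) + (6)(0.2) + (8)(0.2) = 4.2
E[Z²] = (2)²(0.4) + (3)²(0.2) + (6)²(0.2) + (8)²(0.2) = 23.4
var(Z) = E[Z²] − (E[Z])² = 23.4 − (4.2)² = 5.76

5.76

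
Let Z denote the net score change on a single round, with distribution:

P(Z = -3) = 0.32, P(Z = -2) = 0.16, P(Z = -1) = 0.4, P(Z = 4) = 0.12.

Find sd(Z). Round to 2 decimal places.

E[Z] = (-3)(0.32) + (-2)(0.16) + (-1)(0.4) + (4)(0.12) = -1.2
E[Z²] = (-3)²(0.32) + (-2)²(0.16) + (-1)²(0.4) + (4)²(0.12) = 5.84
var(Z) = E[Z²] − (E[Z])² = 5.84 − (-1.2)² = 4.4
sd(Z) = √4.4 ≈ 2.10

2.10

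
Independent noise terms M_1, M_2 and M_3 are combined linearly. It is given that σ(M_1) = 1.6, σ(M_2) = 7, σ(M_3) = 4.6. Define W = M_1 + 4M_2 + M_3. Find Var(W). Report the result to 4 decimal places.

Var(M_1) = 2.56, Var(M_2) = 49, Var(M_3) = 21.16
By independence, Var(W) = (1)²Var(M_1) + (4)²Var(M_2) + (1)²Var(M_3)
= (1)²·2.56 + (4)²·49 + (1)²·21.16 = 807.72

807.7200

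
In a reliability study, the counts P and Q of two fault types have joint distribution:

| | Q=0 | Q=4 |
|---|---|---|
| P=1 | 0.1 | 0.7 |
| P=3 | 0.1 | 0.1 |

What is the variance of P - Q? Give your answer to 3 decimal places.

E[P] = 1.4,  E[Q] = 3.2,  E[PQ] = 4
var(P) = 2.6 − (1.4)² = 0.64;  var(Q) = 12.8 − (3.2)² = 2.56
cov(P,Q) = 4 − (1.4)(3.2) = -0.48
var(P - Q) = (1)²·0.64 + (-1)²·2.56 + 2·(1)·(-1)·-0.48 = 4.16

4.160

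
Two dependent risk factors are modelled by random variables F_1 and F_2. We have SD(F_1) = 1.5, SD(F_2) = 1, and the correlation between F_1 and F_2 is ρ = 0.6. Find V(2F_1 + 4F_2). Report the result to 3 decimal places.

39.400

V(F_1) = (1.5)² = 2.25;  V(F_2) = (1)² = 1
cov(F_1,F_2) = ρ·SD(F_1)·SD(F_2) = 0.6·1.5·1 = 0.9
V(2F_1 + 4F_2) = (2)²·V(F_1) + (4)²·V(F_2) + 2·(2)·(4)·cov(F_1,F_2)
= 4·2.25 + 16·1 + 16·0.9 = 39.4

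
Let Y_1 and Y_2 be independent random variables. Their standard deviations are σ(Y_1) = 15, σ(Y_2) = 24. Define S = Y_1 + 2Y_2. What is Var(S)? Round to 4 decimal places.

Var(Y_1) = 225, Var(Y_2) = 576
By independence, Var(S) = (1)²Var(Y_1) + (2)²Var(Y_2)
= (1)²·225 + (2)²·576 = 2529

2529.0000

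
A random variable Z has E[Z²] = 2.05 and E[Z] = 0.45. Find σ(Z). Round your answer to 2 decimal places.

Var(Z) = 2.05 − (0.45)² = 1.8475
σ(Z) = √1.8475 ≈ 1.36

1.36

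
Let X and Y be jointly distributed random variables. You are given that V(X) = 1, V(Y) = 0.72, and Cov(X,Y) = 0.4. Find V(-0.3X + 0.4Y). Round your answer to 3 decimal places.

V(-0.3X + 0.4Y) = (-0.3)²·V(X) + (0.4)²·V(Y) + 2·(-0.3)·(0.4)·Cov(X,Y)
= 0.09·1 + 0.16·0.72 + -0.24·0.4 = 0.1092

0.109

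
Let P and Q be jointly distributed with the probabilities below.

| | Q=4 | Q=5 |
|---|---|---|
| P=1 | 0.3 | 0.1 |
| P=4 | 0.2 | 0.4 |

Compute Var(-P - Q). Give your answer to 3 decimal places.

E[P] = 2.8,  E[Q] = 4.5,  E[PQ] = 12.9
Var(P) = 10 − (2.8)² = 2.16;  Var(Q) = 20.5 − (4.5)² = 0.25
Cov(P,Q) = 12.9 − (2.8)(4.5) = 0.3
Var(-P - Q) = (-1)²·2.16 + (-1)²·0.25 + 2·(-1)·(-1)·0.3 = 3.01

3.010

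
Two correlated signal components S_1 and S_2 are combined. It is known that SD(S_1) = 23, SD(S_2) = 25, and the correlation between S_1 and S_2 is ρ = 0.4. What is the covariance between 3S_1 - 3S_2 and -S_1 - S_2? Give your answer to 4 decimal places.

288.0000

Var(S_1) = (23)² = 529;  Var(S_2) = (25)² = 625
Cov(S_1,S_2) = ρ·SD(S_1)·SD(S_2) = 0.4·23·25 = 230
Cov(3S_1 - 3S_2, -S_1 - S_2) = (3)(-1)Var(S_1) + (-3)(-1)Var(S_2) + [(3)(-1) + (-3)(-1)]Cov(S_1,S_2)
= -3·529 + 3·625 + 0·230 = 288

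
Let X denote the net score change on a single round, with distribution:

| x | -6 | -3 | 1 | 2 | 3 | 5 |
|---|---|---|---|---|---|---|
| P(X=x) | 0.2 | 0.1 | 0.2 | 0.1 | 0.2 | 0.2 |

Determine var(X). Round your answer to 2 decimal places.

E[X] = (-6)(0.2) + (-3)(0.1) + (1)(0.2) + (2)(0.1) + (3)(0.2) + (5)(0.2) = 0.5
E[X²] = (-6)²(0.2) + (-3)²(0.1) + (1)²(0.2) + (2)²(0.1) + (3)²(0.2) + (5)²(0.2) = 15.5
var(X) = E[X²] − (E[X])² = 15.5 − (0.5)² = 15.25

15.25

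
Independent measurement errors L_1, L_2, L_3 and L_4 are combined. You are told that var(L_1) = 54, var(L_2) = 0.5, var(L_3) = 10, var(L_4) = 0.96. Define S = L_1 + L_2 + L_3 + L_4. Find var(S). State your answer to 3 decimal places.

65.460

By independence, var(S) = (1)²var(L_1) + (1)²var(L_2) + (1)²var(L_3) + (1)²var(L_4)
= (1)²·54 + (1)²·0.5 + (1)²·10 + (1)²·0.96 = 65.46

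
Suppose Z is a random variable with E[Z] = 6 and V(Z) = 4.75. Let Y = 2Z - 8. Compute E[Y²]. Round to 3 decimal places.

E[2Z - 8] = 2·6 − 8 = 4
V(2Z - 8) = (2)²·4.75 = 19
E[Y²] = V(Y) + (E[Y])² = 19 + (4)² = 35

35.000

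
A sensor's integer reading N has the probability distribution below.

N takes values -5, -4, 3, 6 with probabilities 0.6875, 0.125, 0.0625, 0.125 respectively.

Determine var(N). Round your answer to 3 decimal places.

E[N] = (-5)(0.6875) + (-4)(0.125) + (3)(0.0625) + (6)(0.125) = -3
E[N²] = (-5)²(0.6875) + (-4)²(0.125) + (3)²(0.0625) + (6)²(0.125) = 24.25
var(N) = E[N²] − (E[N])² = 24.25 − (-3)² = 15.25

15.250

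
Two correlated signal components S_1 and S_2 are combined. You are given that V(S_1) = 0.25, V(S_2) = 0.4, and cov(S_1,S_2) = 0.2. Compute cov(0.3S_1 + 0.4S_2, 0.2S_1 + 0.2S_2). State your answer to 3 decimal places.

cov(0.3S_1 + 0.4S_2, 0.2S_1 + 0.2S_2) = (0.3)(0.2)V(S_1) + (0.4)(0.2)V(S_2) + [(0.3)(0.2) + (0.4)(0.2)]cov(S_1,S_2)
= 0.06·0.25 + 0.08·0.4 + 0.14·0.2 = 0.075

0.075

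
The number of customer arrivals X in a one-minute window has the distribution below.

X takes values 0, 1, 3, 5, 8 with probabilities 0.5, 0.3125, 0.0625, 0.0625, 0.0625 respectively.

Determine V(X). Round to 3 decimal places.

4.715

E[X] = (0)(0.5) + (1)(0.3125) + (3)(0.0625) + (5)(0.0625) + (8)(0.0625) = 1.3125
E[X²] = (0)²(0.5) + (1)²(0.3125) + (3)²(0.0625) + (5)²(0.0625) + (8)²(0.0625) = 6.4375
V(X) = E[X²] − (E[X])² = 6.4375 − (1.3125)² = 4.71484375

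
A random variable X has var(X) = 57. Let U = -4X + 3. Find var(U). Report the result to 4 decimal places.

var(-4X + 3) = (-4)²·var(X) = 16·57 = 912

912.0000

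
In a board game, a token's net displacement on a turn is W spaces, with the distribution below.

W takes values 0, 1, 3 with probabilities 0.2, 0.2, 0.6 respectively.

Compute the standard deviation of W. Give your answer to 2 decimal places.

E[W] = (0)(0.2) + (1)(0.2) + (3)(0.6) = 2
E[W²] = (0)²(0.2) + (1)²(0.2) + (3)²(0.6) = 5.6
var(W) = E[W²] − (E[W])² = 5.6 − (2)² = 1.6
SD(W) = √1.6 ≈ 1.26

1.26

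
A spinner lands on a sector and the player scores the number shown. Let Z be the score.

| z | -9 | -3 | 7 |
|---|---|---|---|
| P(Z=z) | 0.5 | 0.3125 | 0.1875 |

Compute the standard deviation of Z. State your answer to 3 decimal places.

5.957

E[Z] = (-9)(0.5) + (-3)(0.3125) + (7)(0.1875) = -4.125
E[Z²] = (-9)²(0.5) + (-3)²(0.3125) + (7)²(0.1875) = 52.5
Var(Z) = E[Z²] − (E[Z])² = 52.5 − (-4.125)² = 35.484375
SD(Z) = √35.484375 ≈ 5.957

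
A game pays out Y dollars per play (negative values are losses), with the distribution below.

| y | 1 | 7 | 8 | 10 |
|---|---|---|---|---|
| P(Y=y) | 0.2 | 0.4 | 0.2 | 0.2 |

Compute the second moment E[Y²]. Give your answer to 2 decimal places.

52.60

E[Y²] = (1)²(0.2) + (7)²(0.4) + (8)²(0.2) + (10)²(0.2) = 52.6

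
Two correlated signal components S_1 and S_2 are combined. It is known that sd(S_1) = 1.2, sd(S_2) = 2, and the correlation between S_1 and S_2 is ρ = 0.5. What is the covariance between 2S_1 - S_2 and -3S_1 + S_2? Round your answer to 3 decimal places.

-6.640

V(S_1) = (1.2)² = 1.44;  V(S_2) = (2)² = 4
Cov(S_1,S_2) = ρ·sd(S_1)·sd(S_2) = 0.5·1.2·2 = 1.2
Cov(2S_1 - S_2, -3S_1 + S_2) = (2)(-3)V(S_1) + (-1)(1)V(S_2) + [(2)(1) + (-1)(-3)]Cov(S_1,S_2)
= -6·1.44 + -1·4 + 5·1.2 = -6.64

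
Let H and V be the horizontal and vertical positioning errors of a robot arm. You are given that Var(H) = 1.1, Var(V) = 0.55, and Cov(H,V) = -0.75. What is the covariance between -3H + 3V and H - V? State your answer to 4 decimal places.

Cov(-3H + 3V, H - V) = (-3)(1)Var(H) + (3)(-1)Var(V) + [(-3)(-1) + (3)(1)]Cov(H,V)
= -3·1.1 + -3·0.55 + 6·-0.75 = -9.45

-9.4500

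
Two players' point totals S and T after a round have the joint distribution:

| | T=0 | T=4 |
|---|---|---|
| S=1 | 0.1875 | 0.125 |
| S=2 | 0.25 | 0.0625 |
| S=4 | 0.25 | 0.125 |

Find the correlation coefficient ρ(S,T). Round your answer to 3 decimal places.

-0.020

E[S] = 2.4375,  E[T] = 1.25
E[ST] = 3
cov(S,T) = E[ST] − E[S]E[T] = 3 − (2.4375)(1.25) = -0.046875
Var(S) = 1.62109375,  Var(T) = 3.4375
ρ = -0.046875 / √(1.62109375·3.4375) ≈ -0.020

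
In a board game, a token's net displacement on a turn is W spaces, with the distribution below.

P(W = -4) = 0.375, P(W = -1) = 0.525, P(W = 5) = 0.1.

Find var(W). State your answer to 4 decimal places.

E[W] = (-4)(0.375) + (-1)(0.525) + (5)(0.1) = -1.525
E[W²] = (-4)²(0.375) + (-1)²(0.525) + (5)²(0.1) = 9.025
var(W) = E[W²] − (E[W])² = 9.025 − (-1.525)² = 6.699375

6.6994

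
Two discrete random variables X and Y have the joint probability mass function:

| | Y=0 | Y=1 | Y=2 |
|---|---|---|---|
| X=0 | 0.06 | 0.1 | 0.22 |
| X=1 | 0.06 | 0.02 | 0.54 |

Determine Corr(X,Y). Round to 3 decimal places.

0.250

E[X] = 0.62,  E[Y] = 1.64
E[XY] = 1.1
Cov(X,Y) = E[XY] − E[X]E[Y] = 1.1 − (0.62)(1.64) = 0.0832
V(X) = 0.2356,  V(Y) = 0.4704
ρ = 0.0832 / √(0.2356·0.4704) ≈ 0.250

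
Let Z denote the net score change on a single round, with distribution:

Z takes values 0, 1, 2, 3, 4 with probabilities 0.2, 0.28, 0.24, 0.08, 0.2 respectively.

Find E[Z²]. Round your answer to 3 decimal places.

5.160

E[Z²] = (0)²(0.2) + (1)²(0.28) + (2)²(0.24) + (3)²(0.08) + (4)²(0.2) = 5.16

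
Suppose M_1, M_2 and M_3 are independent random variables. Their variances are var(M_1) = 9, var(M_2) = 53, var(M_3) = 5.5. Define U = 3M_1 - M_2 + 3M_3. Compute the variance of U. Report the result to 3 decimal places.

183.500

By independence, var(U) = (3)²var(M_1) + (-1)²var(M_2) + (3)²var(M_3)
= (3)²·9 + (-1)²·53 + (3)²·5.5 = 183.5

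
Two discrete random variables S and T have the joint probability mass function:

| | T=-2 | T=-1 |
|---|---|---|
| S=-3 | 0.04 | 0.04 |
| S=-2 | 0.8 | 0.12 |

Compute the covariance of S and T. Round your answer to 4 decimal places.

E[S] = -2.08,  E[T] = -1.84
E[ST] = 3.8
Cov(S,T) = E[ST] − E[S]E[T] = 3.8 − (-2.08)(-1.84) = -0.0272

-0.0272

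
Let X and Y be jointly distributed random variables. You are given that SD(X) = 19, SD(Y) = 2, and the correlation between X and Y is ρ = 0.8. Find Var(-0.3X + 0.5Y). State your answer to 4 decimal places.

Var(X) = (19)² = 361;  Var(Y) = (2)² = 4
cov(X,Y) = ρ·SD(X)·SD(Y) = 0.8·19·2 = 30.4
Var(-0.3X + 0.5Y) = (-0.3)²·Var(X) + (0.5)²·Var(Y) + 2·(-0.3)·(0.5)·cov(X,Y)
= 0.09·361 + 0.25·4 + -0.3·30.4 = 24.37

24.3700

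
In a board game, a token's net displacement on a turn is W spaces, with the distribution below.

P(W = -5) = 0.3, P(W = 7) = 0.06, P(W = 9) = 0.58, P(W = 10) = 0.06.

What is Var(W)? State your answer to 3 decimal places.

40.952

E[W] = (-5)(0.3) + (7)(0.06) + (9)(0.58) + (10)(0.06) = 4.74
E[W²] = (-5)²(0.3) + (7)²(0.06) + (9)²(0.58) + (10)²(0.06) = 63.42
Var(W) = E[W²] − (E[W])² = 63.42 − (4.74)² = 40.9524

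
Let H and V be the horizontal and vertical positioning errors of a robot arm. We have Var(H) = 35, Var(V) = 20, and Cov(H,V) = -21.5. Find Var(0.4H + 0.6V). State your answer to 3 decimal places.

2.480

Var(0.4H + 0.6V) = (0.4)²·Var(H) + (0.6)²·Var(V) + 2·(0.4)·(0.6)·Cov(H,V)
= 0.16·35 + 0.36·20 + 0.48·-21.5 = 2.48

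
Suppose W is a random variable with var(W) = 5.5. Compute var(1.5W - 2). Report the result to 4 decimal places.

12.3750

var(1.5W - 2) = (1.5)²·var(W) = 2.25·5.5 = 12.375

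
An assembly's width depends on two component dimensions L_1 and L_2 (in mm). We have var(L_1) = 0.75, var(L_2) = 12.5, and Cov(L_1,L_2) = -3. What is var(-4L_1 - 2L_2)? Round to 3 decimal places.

var(-4L_1 - 2L_2) = (-4)²·var(L_1) + (-2)²·var(L_2) + 2·(-4)·(-2)·Cov(L_1,L_2)
= 16·0.75 + 4·12.5 + 16·-3 = 14

14.000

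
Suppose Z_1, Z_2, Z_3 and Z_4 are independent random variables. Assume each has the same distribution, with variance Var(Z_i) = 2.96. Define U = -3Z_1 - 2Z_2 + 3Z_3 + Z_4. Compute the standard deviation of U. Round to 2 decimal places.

By independence, Var(U) = (-3)²Var(Z_1) + (-2)²Var(Z_2) + (3)²Var(Z_3) + (1)²Var(Z_4)
= (-3)²·2.96 + (-2)²·2.96 + (3)²·2.96 + (1)²·2.96 = 68.08
SD(U) = √68.08 ≈ 8.25

8.25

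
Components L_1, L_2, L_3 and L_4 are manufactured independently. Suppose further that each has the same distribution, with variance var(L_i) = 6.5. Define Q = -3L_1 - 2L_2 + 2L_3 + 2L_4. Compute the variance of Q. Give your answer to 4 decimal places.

136.5000

By independence, var(Q) = (-3)²var(L_1) + (-2)²var(L_2) + (2)²var(L_3) + (2)²var(L_4)
= (-3)²·6.5 + (-2)²·6.5 + (2)²·6.5 + (2)²·6.5 = 136.5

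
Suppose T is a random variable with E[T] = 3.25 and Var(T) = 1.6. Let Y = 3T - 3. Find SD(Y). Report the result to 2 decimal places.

3.79

Var(3T - 3) = (3)²·1.6 = 14.4
SD(Y) = √14.4 ≈ 3.79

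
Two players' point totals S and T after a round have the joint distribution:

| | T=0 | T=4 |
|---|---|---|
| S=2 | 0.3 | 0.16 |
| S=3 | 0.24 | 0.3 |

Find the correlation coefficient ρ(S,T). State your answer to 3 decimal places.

E[S] = 2.54,  E[T] = 1.84
E[ST] = 4.88
Cov(S,T) = E[ST] − E[S]E[T] = 4.88 − (2.54)(1.84) = 0.2064
V(S) = 0.2484,  V(T) = 3.9744
ρ = 0.2064 / √(0.2484·3.9744) ≈ 0.208

0.208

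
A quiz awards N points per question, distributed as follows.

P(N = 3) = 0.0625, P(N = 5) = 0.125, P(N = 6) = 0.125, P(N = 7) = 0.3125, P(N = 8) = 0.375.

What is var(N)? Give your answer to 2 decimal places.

1.94

E[N] = (3)(0.0625) + (5)(0.125) + (6)(0.125) + (7)(0.3125) + (8)(0.375) = 6.75
E[N²] = (3)²(0.0625) + (5)²(0.125) + (6)²(0.125) + (7)²(0.3125) + (8)²(0.375) = 47.5
var(N) = E[N²] − (E[N])² = 47.5 − (6.75)² = 1.9375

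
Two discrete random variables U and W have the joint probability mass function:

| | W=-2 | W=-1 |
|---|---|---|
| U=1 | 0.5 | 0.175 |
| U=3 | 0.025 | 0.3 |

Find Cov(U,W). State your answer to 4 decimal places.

E[U] = 1.65,  E[W] = -1.525
E[UW] = -2.225
Cov(U,W) = E[UW] − E[U]E[W] = -2.225 − (1.65)(-1.525) = 0.29125

0.2913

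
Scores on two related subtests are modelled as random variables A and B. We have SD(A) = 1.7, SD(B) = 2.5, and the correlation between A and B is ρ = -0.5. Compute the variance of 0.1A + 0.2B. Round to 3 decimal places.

V(A) = (1.7)² = 2.89;  V(B) = (2.5)² = 6.25
Cov(A,B) = ρ·SD(A)·SD(B) = -0.5·1.7·2.5 = -2.125
V(0.1A + 0.2B) = (0.1)²·V(A) + (0.2)²·V(B) + 2·(0.1)·(0.2)·Cov(A,B)
= 0.01·2.89 + 0.04·6.25 + 0.04·-2.125 = 0.1939

0.194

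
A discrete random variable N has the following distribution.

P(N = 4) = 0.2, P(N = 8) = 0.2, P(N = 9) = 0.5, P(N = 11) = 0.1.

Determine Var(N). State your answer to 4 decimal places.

4.6000

E[N] = (4)(0.2) + (8)(0.2) + (9)(0.5) + (11)(0.1) = 8
E[N²] = (4)²(0.2) + (8)²(0.2) + (9)²(0.5) + (11)²(0.1) = 68.6
Var(N) = E[N²] − (E[N])² = 68.6 − (8)² = 4.6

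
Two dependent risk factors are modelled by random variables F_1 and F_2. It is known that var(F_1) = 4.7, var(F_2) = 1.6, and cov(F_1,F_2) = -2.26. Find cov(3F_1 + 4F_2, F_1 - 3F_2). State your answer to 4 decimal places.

cov(3F_1 + 4F_2, F_1 - 3F_2) = (3)(1)var(F_1) + (4)(-3)var(F_2) + [(3)(-3) + (4)(1)]cov(F_1,F_2)
= 3·4.7 + -12·1.6 + -5·-2.26 = 6.2

6.2000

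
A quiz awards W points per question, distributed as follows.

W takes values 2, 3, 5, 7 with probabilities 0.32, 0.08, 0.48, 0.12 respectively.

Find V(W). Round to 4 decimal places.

E[W] = (2)(0.32) + (3)(0.08) + (5)(0.48) + (7)(0.12) = 4.12
E[W²] = (2)²(0.32) + (3)²(0.08) + (5)²(0.48) + (7)²(0.12) = 19.88
V(W) = E[W²] − (E[W])² = 19.88 − (4.12)² = 2.9056

2.9056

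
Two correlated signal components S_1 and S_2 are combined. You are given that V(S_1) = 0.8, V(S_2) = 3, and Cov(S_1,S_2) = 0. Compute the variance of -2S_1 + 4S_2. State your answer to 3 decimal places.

51.200

V(-2S_1 + 4S_2) = (-2)²·V(S_1) + (4)²·V(S_2) + 2·(-2)·(4)·Cov(S_1,S_2)
= 4·0.8 + 16·3 + -16·0 = 51.2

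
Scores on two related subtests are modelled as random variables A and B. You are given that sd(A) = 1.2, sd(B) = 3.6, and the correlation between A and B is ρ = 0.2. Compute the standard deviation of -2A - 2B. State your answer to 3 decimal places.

Var(A) = (1.2)² = 1.44;  Var(B) = (3.6)² = 12.96
Cov(A,B) = ρ·sd(A)·sd(B) = 0.2·1.2·3.6 = 0.864
Var(-2A - 2B) = (-2)²·Var(A) + (-2)²·Var(B) + 2·(-2)·(-2)·Cov(A,B)
= 4·1.44 + 4·12.96 + 8·0.864 = 64.512
sd(-2A - 2B) = √64.512 ≈ 8.032

8.032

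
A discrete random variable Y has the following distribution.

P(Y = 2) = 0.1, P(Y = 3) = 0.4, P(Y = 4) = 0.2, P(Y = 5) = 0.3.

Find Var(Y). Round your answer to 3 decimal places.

E[Y] = (2)(0.1) + (3)(0.4) + (4)(0.2) + (5)(0.3) = 3.7
E[Y²] = (2)²(0.1) + (3)²(0.4) + (4)²(0.2) + (5)²(0.3) = 14.7
Var(Y) = E[Y²] − (E[Y])² = 14.7 − (3.7)² = 1.01

1.010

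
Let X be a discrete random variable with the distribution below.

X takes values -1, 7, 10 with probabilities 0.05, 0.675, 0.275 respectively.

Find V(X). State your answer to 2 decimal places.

E[X] = (-1)(0.05) + (7)(0.675) + (10)(0.275) = 7.425
E[X²] = (-1)²(0.05) + (7)²(0.675) + (10)²(0.275) = 60.625
V(X) = E[X²] − (E[X])² = 60.625 − (7.425)² = 5.494375

5.49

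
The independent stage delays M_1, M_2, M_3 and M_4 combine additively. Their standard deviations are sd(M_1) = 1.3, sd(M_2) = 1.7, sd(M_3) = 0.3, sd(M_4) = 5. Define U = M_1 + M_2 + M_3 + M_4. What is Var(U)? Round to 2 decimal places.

Var(M_1) = 1.69, Var(M_2) = 2.89, Var(M_3) = 0.09, Var(M_4) = 25
By independence, Var(U) = (1)²Var(M_1) + (1)²Var(M_2) + (1)²Var(M_3) + (1)²Var(M_4)
= (1)²·1.69 + (1)²·2.89 + (1)²·0.09 + (1)²·25 = 29.67

29.67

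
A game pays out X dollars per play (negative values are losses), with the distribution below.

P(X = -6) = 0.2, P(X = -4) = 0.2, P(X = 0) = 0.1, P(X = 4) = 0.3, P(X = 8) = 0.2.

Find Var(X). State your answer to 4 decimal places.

27.3600

E[X] = (-6)(0.2) + (-4)(0.2) + (0)(0.1) + (4)(0.3) + (8)(0.2) = 0.8
E[X²] = (-6)²(0.2) + (-4)²(0.2) + (0)²(0.1) + (4)²(0.3) + (8)²(0.2) = 28
Var(X) = E[X²] − (E[X])² = 28 − (0.8)² = 27.36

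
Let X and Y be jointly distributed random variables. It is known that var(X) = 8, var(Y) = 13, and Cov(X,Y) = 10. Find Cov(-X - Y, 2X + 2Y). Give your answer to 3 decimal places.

-82.000

Cov(-X - Y, 2X + 2Y) = (-1)(2)var(X) + (-1)(2)var(Y) + [(-1)(2) + (-1)(2)]Cov(X,Y)
= -2·8 + -2·13 + -4·10 = -82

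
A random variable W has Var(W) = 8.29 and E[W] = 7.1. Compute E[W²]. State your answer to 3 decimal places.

E[W²] = Var(W) + (E[W])² = 8.29 + (7.1)² = 58.7

58.700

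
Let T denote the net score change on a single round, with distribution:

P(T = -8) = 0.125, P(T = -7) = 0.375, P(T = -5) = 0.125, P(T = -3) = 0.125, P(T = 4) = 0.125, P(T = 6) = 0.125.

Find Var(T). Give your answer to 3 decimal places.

E[T] = (-8)(0.125) + (-7)(0.375) + (-5)(0.125) + (-3)(0.125) + (4)(0.125) + (6)(0.125) = -3.375
E[T²] = (-8)²(0.125) + (-7)²(0.375) + (-5)²(0.125) + (-3)²(0.125) + (4)²(0.125) + (6)²(0.125) = 37.125
Var(T) = E[T²] − (E[T])² = 37.125 − (-3.375)² = 25.734375

25.734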